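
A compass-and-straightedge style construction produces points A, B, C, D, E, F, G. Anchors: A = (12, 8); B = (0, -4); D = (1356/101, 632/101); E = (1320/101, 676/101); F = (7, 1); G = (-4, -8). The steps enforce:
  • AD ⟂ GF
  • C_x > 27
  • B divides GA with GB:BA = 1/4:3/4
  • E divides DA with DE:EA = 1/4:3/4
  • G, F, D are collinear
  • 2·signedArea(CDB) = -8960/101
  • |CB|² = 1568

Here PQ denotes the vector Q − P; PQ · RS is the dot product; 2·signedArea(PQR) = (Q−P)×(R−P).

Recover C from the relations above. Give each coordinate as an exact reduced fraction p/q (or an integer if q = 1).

C = (28, 24)

1. C_x = 28  [line 1036/101·x + -1356/101·y + 3536/101 = 0 ∩ |CB|² = 1568]
2. C_y = 24  [line 1036/101·x + -1356/101·y + 3536/101 = 0 ∩ |CB|² = 1568]
   → C = (28, 24)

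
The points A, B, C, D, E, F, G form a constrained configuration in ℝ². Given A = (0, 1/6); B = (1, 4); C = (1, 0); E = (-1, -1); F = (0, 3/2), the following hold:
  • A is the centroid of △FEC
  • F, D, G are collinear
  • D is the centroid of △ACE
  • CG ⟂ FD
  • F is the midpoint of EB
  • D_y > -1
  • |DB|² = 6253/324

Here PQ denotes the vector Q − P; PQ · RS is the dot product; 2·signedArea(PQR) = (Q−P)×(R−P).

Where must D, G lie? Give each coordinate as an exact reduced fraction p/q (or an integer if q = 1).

1. D_x = 0  [D is the centroid of △ACE]
2. D_y = -5/18  [D is the centroid of △ACE]
   → D = (0, -5/18)
3. G_x = 0  [F, D, G are collinear ∩ CG ⟂ FD]
4. G_y = 0  [F, D, G are collinear ∩ CG ⟂ FD]
   → G = (0, 0)

D = (0, -5/18)
G = (0, 0)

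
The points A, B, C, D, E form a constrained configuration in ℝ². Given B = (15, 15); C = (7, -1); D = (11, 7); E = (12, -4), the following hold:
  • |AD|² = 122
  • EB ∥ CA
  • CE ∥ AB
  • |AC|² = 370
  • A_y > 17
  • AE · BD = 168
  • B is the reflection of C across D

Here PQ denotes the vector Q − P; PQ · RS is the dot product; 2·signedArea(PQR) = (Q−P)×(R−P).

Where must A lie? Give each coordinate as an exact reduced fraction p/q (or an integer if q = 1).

A = (10, 18)

1. A_x = 10  [CE ∥ AB ∩ EB ∥ CA]
2. A_y = 18  [CE ∥ AB ∩ EB ∥ CA]
   → A = (10, 18)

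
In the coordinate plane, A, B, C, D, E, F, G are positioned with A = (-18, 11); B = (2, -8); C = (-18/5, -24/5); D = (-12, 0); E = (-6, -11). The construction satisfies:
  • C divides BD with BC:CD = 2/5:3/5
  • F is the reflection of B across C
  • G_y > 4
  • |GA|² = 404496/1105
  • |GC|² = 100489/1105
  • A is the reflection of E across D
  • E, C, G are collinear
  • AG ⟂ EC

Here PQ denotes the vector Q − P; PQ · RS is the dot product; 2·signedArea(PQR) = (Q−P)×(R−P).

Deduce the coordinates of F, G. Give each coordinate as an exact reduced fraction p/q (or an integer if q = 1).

1. F_x = -46/5  [F is the reflection of B across C]
2. F_y = -8/5  [F is the reflection of B across C]
   → F = (-46/5, -8/5)
3. G_x = -174/1105  [E, C, G are collinear ∩ AG ⟂ EC]
4. G_y = 4523/1105  [E, C, G are collinear ∩ AG ⟂ EC]
   → G = (-174/1105, 4523/1105)

F = (-46/5, -8/5)
G = (-174/1105, 4523/1105)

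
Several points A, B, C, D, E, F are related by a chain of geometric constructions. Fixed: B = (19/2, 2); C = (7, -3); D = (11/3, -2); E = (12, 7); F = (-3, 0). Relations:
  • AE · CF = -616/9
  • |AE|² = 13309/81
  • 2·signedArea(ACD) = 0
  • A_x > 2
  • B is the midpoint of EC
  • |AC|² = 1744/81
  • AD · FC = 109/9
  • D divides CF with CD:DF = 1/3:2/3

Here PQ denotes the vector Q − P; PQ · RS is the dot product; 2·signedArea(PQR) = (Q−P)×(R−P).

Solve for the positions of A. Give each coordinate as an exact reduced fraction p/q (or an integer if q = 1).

1. A_x = 23/9  [2·signedArea(ACD) = 0 ∩ AD · FC = 109/9]
2. A_y = -5/3  [2·signedArea(ACD) = 0 ∩ AD · FC = 109/9]
   → A = (23/9, -5/3)

A = (23/9, -5/3)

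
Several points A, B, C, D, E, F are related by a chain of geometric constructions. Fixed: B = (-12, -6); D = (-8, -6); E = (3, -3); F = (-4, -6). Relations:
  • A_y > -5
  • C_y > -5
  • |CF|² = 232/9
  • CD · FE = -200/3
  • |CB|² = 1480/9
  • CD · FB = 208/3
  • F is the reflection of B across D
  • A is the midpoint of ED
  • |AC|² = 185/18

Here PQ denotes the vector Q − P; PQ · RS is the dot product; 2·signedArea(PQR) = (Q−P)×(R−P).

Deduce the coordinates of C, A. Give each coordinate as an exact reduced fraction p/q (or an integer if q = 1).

A = (-5/2, -9/2)
C = (2/3, -4)

1. C_x = 2/3  [CD · FB = 208/3 ∩ CD · FE = -200/3]
2. C_y = -4  [CD · FB = 208/3 ∩ CD · FE = -200/3]
   → C = (2/3, -4)
3. A_x = -5/2  [A is the midpoint of ED]
4. A_y = -9/2  [A is the midpoint of ED]
   → A = (-5/2, -9/2)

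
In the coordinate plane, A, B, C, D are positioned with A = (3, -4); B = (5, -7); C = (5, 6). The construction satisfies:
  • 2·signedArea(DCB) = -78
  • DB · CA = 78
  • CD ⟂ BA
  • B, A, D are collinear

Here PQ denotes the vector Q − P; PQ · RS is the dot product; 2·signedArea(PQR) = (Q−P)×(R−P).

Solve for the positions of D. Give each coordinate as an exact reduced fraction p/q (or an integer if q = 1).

D = (-1, 2)

1. D_x = -1  [B, A, D are collinear ∩ CD ⟂ BA]
2. D_y = 2  [B, A, D are collinear ∩ CD ⟂ BA]
   → D = (-1, 2)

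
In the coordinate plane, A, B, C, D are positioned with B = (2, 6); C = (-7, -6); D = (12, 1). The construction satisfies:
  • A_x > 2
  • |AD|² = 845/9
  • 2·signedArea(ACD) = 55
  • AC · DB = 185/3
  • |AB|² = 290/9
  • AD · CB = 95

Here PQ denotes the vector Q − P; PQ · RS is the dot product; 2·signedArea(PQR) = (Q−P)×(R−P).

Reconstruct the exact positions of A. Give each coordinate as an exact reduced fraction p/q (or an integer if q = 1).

A = (7/3, 1/3)

1. A_x = 7/3  [2·signedArea(ACD) = 55 ∩ AC · DB = 185/3]
2. A_y = 1/3  [2·signedArea(ACD) = 55 ∩ AC · DB = 185/3]
   → A = (7/3, 1/3)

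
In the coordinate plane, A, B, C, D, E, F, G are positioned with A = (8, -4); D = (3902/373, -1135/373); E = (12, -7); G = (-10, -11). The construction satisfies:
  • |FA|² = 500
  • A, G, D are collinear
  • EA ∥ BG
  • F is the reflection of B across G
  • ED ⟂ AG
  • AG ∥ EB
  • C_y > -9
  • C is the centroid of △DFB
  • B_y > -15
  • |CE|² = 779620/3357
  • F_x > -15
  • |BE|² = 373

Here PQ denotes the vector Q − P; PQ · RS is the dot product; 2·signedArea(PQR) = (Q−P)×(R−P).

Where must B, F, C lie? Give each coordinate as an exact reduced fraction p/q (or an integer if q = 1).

1. B_x = -6  [EA ∥ BG ∩ AG ∥ EB]
2. B_y = -14  [EA ∥ BG ∩ AG ∥ EB]
   → B = (-6, -14)
3. F_x = -14  [F is the reflection of B across G]
4. F_y = -8  [F is the reflection of B across G]
   → F = (-14, -8)
5. C_x = -1186/373  [C is the centroid of △DFB]
6. C_y = -9341/1119  [C is the centroid of △DFB]
   → C = (-1186/373, -9341/1119)

B = (-6, -14)
C = (-1186/373, -9341/1119)
F = (-14, -8)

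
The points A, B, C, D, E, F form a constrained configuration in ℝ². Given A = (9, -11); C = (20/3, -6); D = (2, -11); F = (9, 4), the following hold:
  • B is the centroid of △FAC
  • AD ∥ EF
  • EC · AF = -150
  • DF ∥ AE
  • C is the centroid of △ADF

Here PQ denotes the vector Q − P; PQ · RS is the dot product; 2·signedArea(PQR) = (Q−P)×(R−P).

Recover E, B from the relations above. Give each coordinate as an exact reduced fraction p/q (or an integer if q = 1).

1. E_x = 16  [AD ∥ EF ∩ DF ∥ AE]
2. E_y = 4  [AD ∥ EF ∩ DF ∥ AE]
   → E = (16, 4)
3. B_x = 74/9  [B is the centroid of △FAC]
4. B_y = -13/3  [B is the centroid of △FAC]
   → B = (74/9, -13/3)

B = (74/9, -13/3)
E = (16, 4)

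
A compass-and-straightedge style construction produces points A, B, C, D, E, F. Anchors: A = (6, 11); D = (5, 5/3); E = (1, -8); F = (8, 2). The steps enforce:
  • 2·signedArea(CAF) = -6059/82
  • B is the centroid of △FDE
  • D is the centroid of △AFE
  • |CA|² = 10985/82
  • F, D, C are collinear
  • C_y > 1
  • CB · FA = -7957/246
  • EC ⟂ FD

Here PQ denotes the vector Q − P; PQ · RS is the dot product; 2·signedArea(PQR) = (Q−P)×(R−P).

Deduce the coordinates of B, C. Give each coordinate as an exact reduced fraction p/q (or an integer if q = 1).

1. B_x = 14/3  [B is the centroid of △FDE]
2. B_y = -13/9  [B is the centroid of △FDE]
   → B = (14/3, -13/9)
3. C_x = -1/82  [F, D, C are collinear ∩ EC ⟂ FD]
4. C_y = 91/82  [F, D, C are collinear ∩ EC ⟂ FD]
   → C = (-1/82, 91/82)

B = (14/3, -13/9)
C = (-1/82, 91/82)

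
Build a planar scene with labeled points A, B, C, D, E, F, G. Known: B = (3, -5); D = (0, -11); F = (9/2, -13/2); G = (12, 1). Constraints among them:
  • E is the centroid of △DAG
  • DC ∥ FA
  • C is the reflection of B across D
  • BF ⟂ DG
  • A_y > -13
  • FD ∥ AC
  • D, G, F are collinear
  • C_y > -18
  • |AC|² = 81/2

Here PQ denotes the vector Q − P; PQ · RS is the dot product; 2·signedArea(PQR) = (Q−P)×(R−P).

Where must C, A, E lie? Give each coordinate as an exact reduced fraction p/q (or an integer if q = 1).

1. C_x = -3  [C is the reflection of B across D]
2. C_y = -17  [C is the reflection of B across D]
   → C = (-3, -17)
3. A_x = 3/2  [FD ∥ AC ∩ DC ∥ FA]
4. A_y = -25/2  [FD ∥ AC ∩ DC ∥ FA]
   → A = (3/2, -25/2)
5. E_x = 9/2  [E is the centroid of △DAG]
6. E_y = -15/2  [E is the centroid of △DAG]
   → E = (9/2, -15/2)

A = (3/2, -25/2)
C = (-3, -17)
E = (9/2, -15/2)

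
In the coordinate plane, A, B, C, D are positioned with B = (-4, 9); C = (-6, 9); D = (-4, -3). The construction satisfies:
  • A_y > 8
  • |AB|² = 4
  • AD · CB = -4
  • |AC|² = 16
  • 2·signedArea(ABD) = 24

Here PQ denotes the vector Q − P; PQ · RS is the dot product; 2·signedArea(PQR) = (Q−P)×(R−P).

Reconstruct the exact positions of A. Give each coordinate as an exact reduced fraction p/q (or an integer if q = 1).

1. A_x = -2  [2·signedArea(ABD) = 24]
2. A_y = 9  [|AB|² = 4]
   → A = (-2, 9)

A = (-2, 9)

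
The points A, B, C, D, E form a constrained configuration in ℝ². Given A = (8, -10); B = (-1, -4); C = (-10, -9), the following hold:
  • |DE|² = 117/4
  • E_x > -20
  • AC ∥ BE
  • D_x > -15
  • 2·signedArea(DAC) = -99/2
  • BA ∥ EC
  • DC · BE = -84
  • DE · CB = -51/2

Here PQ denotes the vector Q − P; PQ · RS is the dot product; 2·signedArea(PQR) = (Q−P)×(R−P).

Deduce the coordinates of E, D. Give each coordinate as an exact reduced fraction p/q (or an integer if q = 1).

D = (-29/2, -6)
E = (-19, -3)

1. E_x = -19  [BA ∥ EC ∩ AC ∥ BE]
2. E_y = -3  [BA ∥ EC ∩ AC ∥ BE]
   → E = (-19, -3)
3. D_x = -29/2  [2·signedArea(DAC) = -99/2 ∩ DE · CB = -51/2]
4. D_y = -6  [2·signedArea(DAC) = -99/2 ∩ DE · CB = -51/2]
   → D = (-29/2, -6)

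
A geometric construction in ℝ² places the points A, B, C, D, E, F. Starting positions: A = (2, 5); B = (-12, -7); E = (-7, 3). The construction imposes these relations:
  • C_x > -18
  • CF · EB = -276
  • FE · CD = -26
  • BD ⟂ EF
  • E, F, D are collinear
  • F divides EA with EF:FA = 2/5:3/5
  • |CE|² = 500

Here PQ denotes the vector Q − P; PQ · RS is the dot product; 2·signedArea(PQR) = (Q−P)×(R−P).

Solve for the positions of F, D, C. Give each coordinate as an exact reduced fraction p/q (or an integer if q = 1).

1. F_x = -17/5  [F divides EA with EF:FA = 2/5:3/5]
2. F_y = 19/5  [F divides EA with EF:FA = 2/5:3/5]
   → F = (-17/5, 19/5)
3. D_x = -236/17  [E, F, D are collinear ∩ BD ⟂ EF]
4. D_y = 25/17  [E, F, D are collinear ∩ BD ⟂ EF]
   → D = (-236/17, 25/17)
5. C_x = -17  [CF · EB = -276 ∩ FE · CD = -26]
6. C_y = -17  [CF · EB = -276 ∩ FE · CD = -26]
   → C = (-17, -17)

C = (-17, -17)
D = (-236/17, 25/17)
F = (-17/5, 19/5)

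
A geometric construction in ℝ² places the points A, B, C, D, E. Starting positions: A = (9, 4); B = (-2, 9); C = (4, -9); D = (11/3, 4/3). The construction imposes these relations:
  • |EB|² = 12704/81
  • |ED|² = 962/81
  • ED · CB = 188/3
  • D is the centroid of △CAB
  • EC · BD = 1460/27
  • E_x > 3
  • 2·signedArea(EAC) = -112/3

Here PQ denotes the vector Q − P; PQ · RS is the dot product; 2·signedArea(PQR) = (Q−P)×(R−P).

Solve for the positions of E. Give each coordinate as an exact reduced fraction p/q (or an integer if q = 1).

1. E_x = 34/9  [EC · BD = 1460/27 ∩ 2·signedArea(EAC) = -112/3]
2. E_y = -19/9  [EC · BD = 1460/27 ∩ 2·signedArea(EAC) = -112/3]
   → E = (34/9, -19/9)

E = (34/9, -19/9)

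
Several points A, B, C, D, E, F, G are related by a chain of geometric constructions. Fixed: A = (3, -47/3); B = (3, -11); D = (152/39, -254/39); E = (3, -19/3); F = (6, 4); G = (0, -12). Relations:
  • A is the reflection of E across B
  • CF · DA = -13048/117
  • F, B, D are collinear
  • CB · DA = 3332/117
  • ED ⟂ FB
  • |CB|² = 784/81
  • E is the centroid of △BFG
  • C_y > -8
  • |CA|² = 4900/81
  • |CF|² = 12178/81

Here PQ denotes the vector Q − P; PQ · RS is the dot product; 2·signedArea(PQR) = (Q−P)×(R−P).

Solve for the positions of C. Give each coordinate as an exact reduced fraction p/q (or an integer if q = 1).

1. C_x = 3  [line 35/39·x + 119/13·y + 8134/117 = 0 ∩ |CF|² = 12178/81]
2. C_y = -71/9  [line 35/39·x + 119/13·y + 8134/117 = 0 ∩ |CF|² = 12178/81]
   → C = (3, -71/9)

C = (3, -71/9)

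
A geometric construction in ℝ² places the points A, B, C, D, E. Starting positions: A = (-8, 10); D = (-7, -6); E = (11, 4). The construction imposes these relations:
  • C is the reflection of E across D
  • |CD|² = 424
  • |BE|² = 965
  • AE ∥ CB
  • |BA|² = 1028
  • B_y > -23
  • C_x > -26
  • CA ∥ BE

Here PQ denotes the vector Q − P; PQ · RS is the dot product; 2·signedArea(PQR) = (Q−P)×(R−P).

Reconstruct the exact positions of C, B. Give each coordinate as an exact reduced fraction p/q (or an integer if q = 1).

B = (-6, -22)
C = (-25, -16)

1. C_x = -25  [C is the reflection of E across D]
2. C_y = -16  [C is the reflection of E across D]
   → C = (-25, -16)
3. B_x = -6  [CA ∥ BE ∩ AE ∥ CB]
4. B_y = -22  [CA ∥ BE ∩ AE ∥ CB]
   → B = (-6, -22)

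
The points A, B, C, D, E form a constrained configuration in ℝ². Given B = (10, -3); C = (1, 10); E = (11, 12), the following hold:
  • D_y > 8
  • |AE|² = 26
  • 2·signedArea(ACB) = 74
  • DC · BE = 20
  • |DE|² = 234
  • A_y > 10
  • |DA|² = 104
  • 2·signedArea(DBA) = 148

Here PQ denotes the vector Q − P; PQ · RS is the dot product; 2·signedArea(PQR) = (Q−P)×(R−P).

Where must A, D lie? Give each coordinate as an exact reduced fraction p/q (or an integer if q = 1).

A = (6, 11)
D = (-4, 9)

1. A_x = 6  [line 13·x + 9·y + -177 = 0 ∩ |AE|² = 26]
2. A_y = 11  [line 13·x + 9·y + -177 = 0 ∩ |AE|² = 26]
   → A = (6, 11)
3. D_x = -4  [2·signedArea(DBA) = 148 ∩ DC · BE = 20]
4. D_y = 9  [2·signedArea(DBA) = 148 ∩ DC · BE = 20]
   → D = (-4, 9)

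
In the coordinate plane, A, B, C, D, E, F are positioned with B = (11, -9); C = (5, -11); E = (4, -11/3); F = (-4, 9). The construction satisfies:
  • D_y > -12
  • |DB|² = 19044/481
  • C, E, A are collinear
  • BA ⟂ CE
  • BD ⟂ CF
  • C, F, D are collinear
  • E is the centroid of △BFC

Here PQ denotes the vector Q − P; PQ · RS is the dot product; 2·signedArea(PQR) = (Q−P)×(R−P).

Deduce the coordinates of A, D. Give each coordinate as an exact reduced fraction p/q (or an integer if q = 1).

A = (2387/493, -4851/493)
D = (2531/481, -5571/481)

1. A_x = 2387/493  [C, E, A are collinear ∩ BA ⟂ CE]
2. A_y = -4851/493  [C, E, A are collinear ∩ BA ⟂ CE]
   → A = (2387/493, -4851/493)
3. D_x = 2531/481  [C, F, D are collinear ∩ BD ⟂ CF]
4. D_y = -5571/481  [C, F, D are collinear ∩ BD ⟂ CF]
   → D = (2531/481, -5571/481)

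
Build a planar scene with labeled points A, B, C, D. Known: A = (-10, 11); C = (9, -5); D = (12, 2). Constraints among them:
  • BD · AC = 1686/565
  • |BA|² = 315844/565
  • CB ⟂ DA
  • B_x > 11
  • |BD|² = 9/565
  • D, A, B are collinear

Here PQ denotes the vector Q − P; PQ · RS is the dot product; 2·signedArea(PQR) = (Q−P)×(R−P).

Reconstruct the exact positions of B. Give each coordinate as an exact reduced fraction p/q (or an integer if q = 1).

B = (6714/565, 1157/565)

1. B_x = 6714/565  [D, A, B are collinear ∩ CB ⟂ DA]
2. B_y = 1157/565  [D, A, B are collinear ∩ CB ⟂ DA]
   → B = (6714/565, 1157/565)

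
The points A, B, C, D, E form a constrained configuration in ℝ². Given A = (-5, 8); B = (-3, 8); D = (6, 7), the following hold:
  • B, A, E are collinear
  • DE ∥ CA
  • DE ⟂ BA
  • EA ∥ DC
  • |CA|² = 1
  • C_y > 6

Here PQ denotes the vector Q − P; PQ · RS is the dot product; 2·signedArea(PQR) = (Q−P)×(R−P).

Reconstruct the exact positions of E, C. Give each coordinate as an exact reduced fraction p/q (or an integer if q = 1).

C = (-5, 7)
E = (6, 8)

1. E_x = 6  [B, A, E are collinear ∩ DE ⟂ BA]
2. E_y = 8  [B, A, E are collinear ∩ DE ⟂ BA]
   → E = (6, 8)
3. C_x = -5  [DE ∥ CA ∩ EA ∥ DC]
4. C_y = 7  [DE ∥ CA ∩ EA ∥ DC]
   → C = (-5, 7)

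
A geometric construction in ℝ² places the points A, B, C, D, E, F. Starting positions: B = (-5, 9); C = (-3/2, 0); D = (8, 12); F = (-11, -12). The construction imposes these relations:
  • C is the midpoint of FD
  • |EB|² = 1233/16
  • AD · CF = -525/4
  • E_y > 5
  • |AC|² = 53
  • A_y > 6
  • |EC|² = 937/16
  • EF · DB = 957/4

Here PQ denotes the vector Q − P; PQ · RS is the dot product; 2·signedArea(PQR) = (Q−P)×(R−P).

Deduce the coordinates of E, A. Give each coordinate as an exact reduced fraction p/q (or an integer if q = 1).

A = (1/2, 7)
E = (13/4, 6)

1. E_x = 13/4  [line 13·x + 3·y + -241/4 = 0 ∩ |EC|² = 937/16]
2. E_y = 6  [line 13·x + 3·y + -241/4 = 0 ∩ |EC|² = 937/16]
   → E = (13/4, 6)
3. A_x = 1/2  [line 19/2·x + 12·y + -355/4 = 0 ∩ |AC|² = 53]
4. A_y = 7  [line 19/2·x + 12·y + -355/4 = 0 ∩ |AC|² = 53]
   → A = (1/2, 7)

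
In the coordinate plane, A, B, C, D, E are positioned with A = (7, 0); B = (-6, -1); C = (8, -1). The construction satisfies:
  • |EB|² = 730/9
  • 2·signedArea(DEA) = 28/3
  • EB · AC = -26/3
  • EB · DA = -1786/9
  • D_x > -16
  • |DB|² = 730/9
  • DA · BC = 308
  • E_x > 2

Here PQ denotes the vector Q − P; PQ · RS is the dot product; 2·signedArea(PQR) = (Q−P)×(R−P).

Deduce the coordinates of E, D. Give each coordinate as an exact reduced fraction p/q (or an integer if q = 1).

D = (-15, -4/3)
E = (3, -2/3)

1. E_x = 3  [line -1·x + 1·y + 11/3 = 0 ∩ |EB|² = 730/9]
2. E_y = -2/3  [line -1·x + 1·y + 11/3 = 0 ∩ |EB|² = 730/9]
   → E = (3, -2/3)
3. D_x = -15  [EB · DA = -1786/9 ∩ DA · BC = 308]
4. D_y = -4/3  [EB · DA = -1786/9 ∩ DA · BC = 308]
   → D = (-15, -4/3)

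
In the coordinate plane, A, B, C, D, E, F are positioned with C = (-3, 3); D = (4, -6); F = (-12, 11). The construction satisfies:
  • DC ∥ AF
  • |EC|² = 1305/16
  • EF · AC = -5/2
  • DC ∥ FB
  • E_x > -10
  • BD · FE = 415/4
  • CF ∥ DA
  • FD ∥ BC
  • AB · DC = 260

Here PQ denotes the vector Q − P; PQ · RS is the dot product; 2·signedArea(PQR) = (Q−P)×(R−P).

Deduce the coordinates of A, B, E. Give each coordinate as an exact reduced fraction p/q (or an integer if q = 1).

1. A_x = -5  [DC ∥ AF ∩ CF ∥ DA]
2. A_y = 2  [DC ∥ AF ∩ CF ∥ DA]
   → A = (-5, 2)
3. B_x = -19  [FD ∥ BC ∩ DC ∥ FB]
4. B_y = 20  [FD ∥ BC ∩ DC ∥ FB]
   → B = (-19, 20)
5. E_x = -39/4  [EF · AC = -5/2 ∩ BD · FE = 415/4]
6. E_y = 9  [EF · AC = -5/2 ∩ BD · FE = 415/4]
   → E = (-39/4, 9)

A = (-5, 2)
B = (-19, 20)
E = (-39/4, 9)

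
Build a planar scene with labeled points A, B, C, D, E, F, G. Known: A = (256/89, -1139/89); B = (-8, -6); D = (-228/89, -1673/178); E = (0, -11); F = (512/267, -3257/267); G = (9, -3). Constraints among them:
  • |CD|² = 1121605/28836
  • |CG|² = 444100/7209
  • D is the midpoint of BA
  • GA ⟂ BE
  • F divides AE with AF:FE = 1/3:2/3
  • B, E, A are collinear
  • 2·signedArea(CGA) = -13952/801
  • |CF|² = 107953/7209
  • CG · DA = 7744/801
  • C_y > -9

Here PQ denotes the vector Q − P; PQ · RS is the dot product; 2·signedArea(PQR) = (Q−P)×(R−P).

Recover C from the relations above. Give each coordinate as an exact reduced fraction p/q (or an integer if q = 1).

C = (2915/801, -6995/801)

1. C_x = 2915/801  [line -484/89·x + 605/178·y + 79255/1602 = 0 ∩ |CF|² = 107953/7209]
2. C_y = -6995/801  [line -484/89·x + 605/178·y + 79255/1602 = 0 ∩ |CF|² = 107953/7209]
   → C = (2915/801, -6995/801)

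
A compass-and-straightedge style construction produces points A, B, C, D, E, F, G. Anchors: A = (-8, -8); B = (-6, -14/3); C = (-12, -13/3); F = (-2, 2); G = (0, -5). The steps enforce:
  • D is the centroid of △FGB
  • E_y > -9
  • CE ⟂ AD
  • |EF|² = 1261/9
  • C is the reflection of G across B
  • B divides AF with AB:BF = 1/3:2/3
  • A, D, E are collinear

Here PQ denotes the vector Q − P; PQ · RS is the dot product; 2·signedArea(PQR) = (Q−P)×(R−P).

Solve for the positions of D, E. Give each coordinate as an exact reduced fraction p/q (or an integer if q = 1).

D = (-8/3, -23/9)
E = (-38232/4705, -114733/14115)

1. D_x = -8/3  [D is the centroid of △FGB]
2. D_y = -23/9  [D is the centroid of △FGB]
   → D = (-8/3, -23/9)
3. E_x = -38232/4705  [A, D, E are collinear ∩ CE ⟂ AD]
4. E_y = -114733/14115  [A, D, E are collinear ∩ CE ⟂ AD]
   → E = (-38232/4705, -114733/14115)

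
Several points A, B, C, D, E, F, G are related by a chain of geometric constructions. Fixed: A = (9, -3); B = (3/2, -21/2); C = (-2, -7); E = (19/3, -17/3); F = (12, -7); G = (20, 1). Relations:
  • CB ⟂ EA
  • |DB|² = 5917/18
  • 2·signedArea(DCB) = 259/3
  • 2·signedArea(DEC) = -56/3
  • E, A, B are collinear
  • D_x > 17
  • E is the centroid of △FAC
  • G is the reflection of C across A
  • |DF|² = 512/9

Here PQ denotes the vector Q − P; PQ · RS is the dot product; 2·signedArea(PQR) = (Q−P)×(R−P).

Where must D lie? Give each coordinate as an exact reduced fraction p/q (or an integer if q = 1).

D = (52/3, -5/3)

1. D_x = 52/3  [2·signedArea(DEC) = -56/3 ∩ 2·signedArea(DCB) = 259/3]
2. D_y = -5/3  [2·signedArea(DEC) = -56/3 ∩ 2·signedArea(DCB) = 259/3]
   → D = (52/3, -5/3)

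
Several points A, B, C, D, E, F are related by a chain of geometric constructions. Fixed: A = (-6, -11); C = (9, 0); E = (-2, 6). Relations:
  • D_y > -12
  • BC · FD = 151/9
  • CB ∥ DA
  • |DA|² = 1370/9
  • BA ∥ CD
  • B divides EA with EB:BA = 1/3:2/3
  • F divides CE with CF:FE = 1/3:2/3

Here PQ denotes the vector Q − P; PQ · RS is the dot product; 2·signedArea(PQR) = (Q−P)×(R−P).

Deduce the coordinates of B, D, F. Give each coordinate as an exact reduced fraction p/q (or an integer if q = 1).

B = (-10/3, 1/3)
D = (19/3, -34/3)
F = (16/3, 2)

1. B_x = -10/3  [B divides EA with EB:BA = 1/3:2/3]
2. B_y = 1/3  [B divides EA with EB:BA = 1/3:2/3]
   → B = (-10/3, 1/3)
3. D_x = 19/3  [CB ∥ DA ∩ BA ∥ CD]
4. D_y = -34/3  [CB ∥ DA ∩ BA ∥ CD]
   → D = (19/3, -34/3)
5. F_x = 16/3  [F divides CE with CF:FE = 1/3:2/3]
6. F_y = 2  [F divides CE with CF:FE = 1/3:2/3]
   → F = (16/3, 2)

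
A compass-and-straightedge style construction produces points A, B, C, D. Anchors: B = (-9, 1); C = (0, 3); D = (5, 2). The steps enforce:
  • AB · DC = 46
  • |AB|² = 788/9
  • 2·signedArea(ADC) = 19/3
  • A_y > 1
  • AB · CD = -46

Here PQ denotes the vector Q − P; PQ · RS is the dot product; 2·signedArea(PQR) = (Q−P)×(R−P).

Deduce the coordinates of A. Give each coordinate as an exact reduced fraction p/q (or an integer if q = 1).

A = (1/3, 5/3)

1. A_x = 1/3  [AB · DC = 46 ∩ 2·signedArea(ADC) = 19/3]
2. A_y = 5/3  [AB · DC = 46 ∩ 2·signedArea(ADC) = 19/3]
   → A = (1/3, 5/3)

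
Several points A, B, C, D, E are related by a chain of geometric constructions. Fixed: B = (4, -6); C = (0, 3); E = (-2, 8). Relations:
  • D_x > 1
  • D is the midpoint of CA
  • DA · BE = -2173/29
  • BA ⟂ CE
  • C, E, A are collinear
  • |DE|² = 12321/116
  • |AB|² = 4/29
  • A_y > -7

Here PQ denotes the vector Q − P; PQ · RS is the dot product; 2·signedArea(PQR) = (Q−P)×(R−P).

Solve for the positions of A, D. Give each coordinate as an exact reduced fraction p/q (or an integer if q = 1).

1. A_x = 106/29  [C, E, A are collinear ∩ BA ⟂ CE]
2. A_y = -178/29  [C, E, A are collinear ∩ BA ⟂ CE]
   → A = (106/29, -178/29)
3. D_x = 53/29  [D is the midpoint of CA]
4. D_y = -91/58  [D is the midpoint of CA]
   → D = (53/29, -91/58)

A = (106/29, -178/29)
D = (53/29, -91/58)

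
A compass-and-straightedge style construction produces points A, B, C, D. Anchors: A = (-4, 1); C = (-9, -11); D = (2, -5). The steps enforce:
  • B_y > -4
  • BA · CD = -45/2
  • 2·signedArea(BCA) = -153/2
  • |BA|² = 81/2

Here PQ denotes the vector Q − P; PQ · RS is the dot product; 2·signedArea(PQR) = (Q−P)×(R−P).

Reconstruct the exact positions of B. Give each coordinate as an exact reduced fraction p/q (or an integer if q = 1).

1. B_x = 1/2  [2·signedArea(BCA) = -153/2 ∩ BA · CD = -45/2]
2. B_y = -7/2  [2·signedArea(BCA) = -153/2 ∩ BA · CD = -45/2]
   → B = (1/2, -7/2)

B = (1/2, -7/2)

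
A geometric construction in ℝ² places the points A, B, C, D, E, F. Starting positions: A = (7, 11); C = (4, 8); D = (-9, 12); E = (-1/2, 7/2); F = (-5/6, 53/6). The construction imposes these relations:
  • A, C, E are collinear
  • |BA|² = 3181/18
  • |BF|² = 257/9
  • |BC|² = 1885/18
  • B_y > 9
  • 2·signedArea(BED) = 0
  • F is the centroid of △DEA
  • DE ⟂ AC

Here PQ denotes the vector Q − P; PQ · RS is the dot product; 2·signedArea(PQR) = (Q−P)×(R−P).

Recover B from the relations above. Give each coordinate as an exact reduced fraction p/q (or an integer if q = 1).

1. B_x = -37/6  [line -17/2·x + -17/2·y + 51/2 = 0 ∩ |BA|² = 3181/18]
2. B_y = 55/6  [line -17/2·x + -17/2·y + 51/2 = 0 ∩ |BA|² = 3181/18]
   → B = (-37/6, 55/6)

B = (-37/6, 55/6)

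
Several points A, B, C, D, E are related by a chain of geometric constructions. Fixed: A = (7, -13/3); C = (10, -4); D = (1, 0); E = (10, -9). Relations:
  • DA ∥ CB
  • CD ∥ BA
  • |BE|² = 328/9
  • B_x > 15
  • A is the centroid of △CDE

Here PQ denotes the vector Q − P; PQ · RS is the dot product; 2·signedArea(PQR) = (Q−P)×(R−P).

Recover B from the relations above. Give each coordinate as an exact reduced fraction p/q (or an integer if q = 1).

B = (16, -25/3)

1. B_x = 16  [CD ∥ BA ∩ DA ∥ CB]
2. B_y = -25/3  [CD ∥ BA ∩ DA ∥ CB]
   → B = (16, -25/3)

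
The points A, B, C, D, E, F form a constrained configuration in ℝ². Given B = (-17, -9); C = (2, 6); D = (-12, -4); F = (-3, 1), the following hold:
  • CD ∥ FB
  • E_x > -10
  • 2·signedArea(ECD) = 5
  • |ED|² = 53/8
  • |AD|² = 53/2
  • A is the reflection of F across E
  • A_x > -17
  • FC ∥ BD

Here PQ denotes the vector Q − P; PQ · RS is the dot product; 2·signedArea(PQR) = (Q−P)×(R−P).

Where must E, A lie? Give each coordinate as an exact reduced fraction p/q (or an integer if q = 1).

A = (-33/2, -13/2)
E = (-39/4, -11/4)

1. E_x = -39/4  [line 10·x + -14·y + 59 = 0 ∩ |ED|² = 53/8]
2. E_y = -11/4  [line 10·x + -14·y + 59 = 0 ∩ |ED|² = 53/8]
   → E = (-39/4, -11/4)
3. A_x = -33/2  [A is the reflection of F across E]
4. A_y = -13/2  [A is the reflection of F across E]
   → A = (-33/2, -13/2)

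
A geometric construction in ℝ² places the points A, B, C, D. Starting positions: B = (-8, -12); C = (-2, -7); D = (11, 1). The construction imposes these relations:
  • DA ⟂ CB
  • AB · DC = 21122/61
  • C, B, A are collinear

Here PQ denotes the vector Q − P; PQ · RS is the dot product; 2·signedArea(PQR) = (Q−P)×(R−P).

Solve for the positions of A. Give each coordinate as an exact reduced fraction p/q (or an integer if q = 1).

A = (586/61, 163/61)

1. A_x = 586/61  [C, B, A are collinear ∩ DA ⟂ CB]
2. A_y = 163/61  [C, B, A are collinear ∩ DA ⟂ CB]
   → A = (586/61, 163/61)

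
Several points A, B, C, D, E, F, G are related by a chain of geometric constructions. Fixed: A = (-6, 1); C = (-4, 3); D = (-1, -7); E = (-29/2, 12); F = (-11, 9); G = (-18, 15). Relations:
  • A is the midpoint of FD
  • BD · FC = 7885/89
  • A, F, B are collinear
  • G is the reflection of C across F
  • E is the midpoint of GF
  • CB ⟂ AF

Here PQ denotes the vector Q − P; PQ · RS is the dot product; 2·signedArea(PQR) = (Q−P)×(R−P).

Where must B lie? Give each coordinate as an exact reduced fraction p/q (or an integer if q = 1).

B = (-564/89, 137/89)

1. B_x = -564/89  [A, F, B are collinear ∩ CB ⟂ AF]
2. B_y = 137/89  [A, F, B are collinear ∩ CB ⟂ AF]
   → B = (-564/89, 137/89)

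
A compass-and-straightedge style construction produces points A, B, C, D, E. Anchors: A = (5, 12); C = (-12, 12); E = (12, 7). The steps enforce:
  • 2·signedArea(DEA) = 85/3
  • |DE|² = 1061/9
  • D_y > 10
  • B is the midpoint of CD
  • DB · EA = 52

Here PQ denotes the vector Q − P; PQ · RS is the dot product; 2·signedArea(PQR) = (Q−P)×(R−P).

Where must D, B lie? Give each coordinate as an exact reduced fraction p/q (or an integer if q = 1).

B = (-31/6, 67/6)
D = (5/3, 31/3)

1. D_x = 5/3  [line -5·x + -7·y + 242/3 = 0 ∩ |DE|² = 1061/9]
2. D_y = 31/3  [line -5·x + -7·y + 242/3 = 0 ∩ |DE|² = 1061/9]
   → D = (5/3, 31/3)
3. B_x = -31/6  [DB · EA = 52 ∩ B is the midpoint of CD]
4. B_y = 67/6  [DB · EA = 52 ∩ B is the midpoint of CD]
   → B = (-31/6, 67/6)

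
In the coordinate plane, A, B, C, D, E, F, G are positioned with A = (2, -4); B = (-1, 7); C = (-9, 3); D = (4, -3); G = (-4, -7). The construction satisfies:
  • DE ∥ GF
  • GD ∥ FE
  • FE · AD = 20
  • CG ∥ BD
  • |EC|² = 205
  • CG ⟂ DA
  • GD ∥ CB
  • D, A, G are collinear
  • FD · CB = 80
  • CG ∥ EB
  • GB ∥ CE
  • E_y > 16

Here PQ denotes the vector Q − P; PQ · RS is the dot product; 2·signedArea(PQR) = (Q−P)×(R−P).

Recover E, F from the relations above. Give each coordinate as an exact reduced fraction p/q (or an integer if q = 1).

1. E_x = -6  [CG ∥ EB ∩ GB ∥ CE]
2. E_y = 17  [CG ∥ EB ∩ GB ∥ CE]
   → E = (-6, 17)
3. F_x = -14  [GD ∥ FE ∩ DE ∥ GF]
4. F_y = 13  [GD ∥ FE ∩ DE ∥ GF]
   → F = (-14, 13)

E = (-6, 17)
F = (-14, 13)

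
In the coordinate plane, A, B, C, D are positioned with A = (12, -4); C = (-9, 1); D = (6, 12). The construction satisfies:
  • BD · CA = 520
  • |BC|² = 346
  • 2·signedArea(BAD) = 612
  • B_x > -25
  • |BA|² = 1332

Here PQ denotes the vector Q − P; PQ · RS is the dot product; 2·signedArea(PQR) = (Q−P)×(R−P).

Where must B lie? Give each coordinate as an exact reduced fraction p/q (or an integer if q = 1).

1. B_x = -24  [2·signedArea(BAD) = 612 ∩ BD · CA = 520]
2. B_y = -10  [2·signedArea(BAD) = 612 ∩ BD · CA = 520]
   → B = (-24, -10)

B = (-24, -10)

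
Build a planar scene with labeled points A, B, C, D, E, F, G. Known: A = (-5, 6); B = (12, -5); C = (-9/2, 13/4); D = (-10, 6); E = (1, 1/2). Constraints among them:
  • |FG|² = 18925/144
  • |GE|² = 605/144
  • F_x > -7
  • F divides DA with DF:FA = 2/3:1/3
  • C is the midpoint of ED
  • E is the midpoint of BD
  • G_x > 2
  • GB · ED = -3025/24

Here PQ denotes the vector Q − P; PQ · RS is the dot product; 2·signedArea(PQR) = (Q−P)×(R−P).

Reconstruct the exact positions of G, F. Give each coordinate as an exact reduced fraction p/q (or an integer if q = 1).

F = (-20/3, 6)
G = (17/6, -5/12)

1. G_x = 17/6  [line 11·x + -11/2·y + -803/24 = 0 ∩ |GE|² = 605/144]
2. G_y = -5/12  [line 11·x + -11/2·y + -803/24 = 0 ∩ |GE|² = 605/144]
   → G = (17/6, -5/12)
3. F_x = -20/3  [F divides DA with DF:FA = 2/3:1/3]
4. F_y = 6  [F divides DA with DF:FA = 2/3:1/3]
   → F = (-20/3, 6)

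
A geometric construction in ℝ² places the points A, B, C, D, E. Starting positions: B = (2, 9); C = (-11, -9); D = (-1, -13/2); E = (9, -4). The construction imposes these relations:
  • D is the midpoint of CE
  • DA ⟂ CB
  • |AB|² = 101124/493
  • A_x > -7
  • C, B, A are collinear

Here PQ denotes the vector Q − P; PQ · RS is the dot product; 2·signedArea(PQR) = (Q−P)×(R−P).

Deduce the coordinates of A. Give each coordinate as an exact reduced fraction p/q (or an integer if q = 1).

A = (-3148/493, -1287/493)

1. A_x = -3148/493  [C, B, A are collinear ∩ DA ⟂ CB]
2. A_y = -1287/493  [C, B, A are collinear ∩ DA ⟂ CB]
   → A = (-3148/493, -1287/493)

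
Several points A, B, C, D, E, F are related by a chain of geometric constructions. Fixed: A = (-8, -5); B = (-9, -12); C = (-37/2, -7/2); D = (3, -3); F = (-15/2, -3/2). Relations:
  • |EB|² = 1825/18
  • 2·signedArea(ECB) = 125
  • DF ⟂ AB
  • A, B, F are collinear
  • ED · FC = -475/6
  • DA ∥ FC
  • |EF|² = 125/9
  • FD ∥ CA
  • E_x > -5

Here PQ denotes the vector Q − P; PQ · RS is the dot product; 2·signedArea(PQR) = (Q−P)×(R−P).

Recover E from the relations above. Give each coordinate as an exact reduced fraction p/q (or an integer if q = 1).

E = (-25/6, -19/6)

1. E_x = -25/6  [ED · FC = -475/6 ∩ 2·signedArea(ECB) = 125]
2. E_y = -19/6  [ED · FC = -475/6 ∩ 2·signedArea(ECB) = 125]
   → E = (-25/6, -19/6)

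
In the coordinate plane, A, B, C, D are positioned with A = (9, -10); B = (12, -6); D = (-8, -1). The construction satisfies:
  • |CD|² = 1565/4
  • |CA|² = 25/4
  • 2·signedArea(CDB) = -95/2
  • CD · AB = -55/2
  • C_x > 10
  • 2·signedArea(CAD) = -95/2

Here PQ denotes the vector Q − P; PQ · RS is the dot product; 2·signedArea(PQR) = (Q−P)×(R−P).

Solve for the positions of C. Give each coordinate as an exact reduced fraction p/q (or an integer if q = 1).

1. C_x = 21/2  [2·signedArea(CAD) = -95/2 ∩ 2·signedArea(CDB) = -95/2]
2. C_y = -8  [2·signedArea(CAD) = -95/2 ∩ 2·signedArea(CDB) = -95/2]
   → C = (21/2, -8)

C = (21/2, -8)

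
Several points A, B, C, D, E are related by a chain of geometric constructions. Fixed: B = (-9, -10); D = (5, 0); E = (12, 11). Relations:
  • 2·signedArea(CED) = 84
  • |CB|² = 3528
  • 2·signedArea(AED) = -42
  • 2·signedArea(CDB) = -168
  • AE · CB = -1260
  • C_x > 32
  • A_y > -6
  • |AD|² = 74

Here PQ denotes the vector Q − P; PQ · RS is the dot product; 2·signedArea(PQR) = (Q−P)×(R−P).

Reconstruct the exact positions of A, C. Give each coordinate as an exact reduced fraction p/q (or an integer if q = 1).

A = (-2, -5)
C = (33, 32)

1. C_x = 33  [2·signedArea(CDB) = -168 ∩ 2·signedArea(CED) = 84]
2. C_y = 32  [2·signedArea(CDB) = -168 ∩ 2·signedArea(CED) = 84]
   → C = (33, 32)
3. A_x = -2  [AE · CB = -1260 ∩ 2·signedArea(AED) = -42]
4. A_y = -5  [AE · CB = -1260 ∩ 2·signedArea(AED) = -42]
   → A = (-2, -5)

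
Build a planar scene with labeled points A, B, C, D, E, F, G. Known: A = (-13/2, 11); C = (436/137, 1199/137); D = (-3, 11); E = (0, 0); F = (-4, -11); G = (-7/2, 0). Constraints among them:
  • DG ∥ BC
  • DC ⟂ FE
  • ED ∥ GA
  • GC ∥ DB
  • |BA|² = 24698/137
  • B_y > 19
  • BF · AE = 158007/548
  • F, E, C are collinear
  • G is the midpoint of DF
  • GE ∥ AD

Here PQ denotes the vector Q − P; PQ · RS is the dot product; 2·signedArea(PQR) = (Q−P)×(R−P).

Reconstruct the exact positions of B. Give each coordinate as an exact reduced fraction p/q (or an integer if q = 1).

1. B_x = 1009/274  [DG ∥ BC ∩ GC ∥ DB]
2. B_y = 2706/137  [DG ∥ BC ∩ GC ∥ DB]
   → B = (1009/274, 2706/137)

B = (1009/274, 2706/137)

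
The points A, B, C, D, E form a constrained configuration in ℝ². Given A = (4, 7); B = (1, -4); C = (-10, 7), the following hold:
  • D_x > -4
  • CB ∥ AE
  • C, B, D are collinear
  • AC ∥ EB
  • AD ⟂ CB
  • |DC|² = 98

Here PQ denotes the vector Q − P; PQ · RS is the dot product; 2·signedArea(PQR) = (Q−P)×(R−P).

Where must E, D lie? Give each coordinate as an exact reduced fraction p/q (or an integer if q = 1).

1. E_x = 15  [AC ∥ EB ∩ CB ∥ AE]
2. E_y = -4  [AC ∥ EB ∩ CB ∥ AE]
   → E = (15, -4)
3. D_x = -3  [C, B, D are collinear ∩ AD ⟂ CB]
4. D_y = 0  [C, B, D are collinear ∩ AD ⟂ CB]
   → D = (-3, 0)

D = (-3, 0)
E = (15, -4)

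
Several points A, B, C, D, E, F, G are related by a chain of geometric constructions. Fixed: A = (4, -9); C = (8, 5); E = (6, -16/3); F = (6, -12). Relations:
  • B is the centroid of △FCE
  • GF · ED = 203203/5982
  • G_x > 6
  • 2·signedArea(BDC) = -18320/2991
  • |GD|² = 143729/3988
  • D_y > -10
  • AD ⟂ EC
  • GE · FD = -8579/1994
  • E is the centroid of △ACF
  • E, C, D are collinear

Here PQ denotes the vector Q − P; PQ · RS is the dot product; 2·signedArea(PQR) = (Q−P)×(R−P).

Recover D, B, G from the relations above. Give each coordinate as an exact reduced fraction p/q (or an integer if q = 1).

B = (20/3, -37/9)
D = (5228/997, -9213/997)
G = (7, -7/2)

1. D_x = 5228/997  [E, C, D are collinear ∩ AD ⟂ EC]
2. D_y = -9213/997  [E, C, D are collinear ∩ AD ⟂ EC]
   → D = (5228/997, -9213/997)
3. B_x = 20/3  [B is the centroid of △FCE]
4. B_y = -37/9  [B is the centroid of △FCE]
   → B = (20/3, -37/9)
5. G_x = 7  [GF · ED = 203203/5982 ∩ GE · FD = -8579/1994]
6. G_y = -7/2  [GF · ED = 203203/5982 ∩ GE · FD = -8579/1994]
   → G = (7, -7/2)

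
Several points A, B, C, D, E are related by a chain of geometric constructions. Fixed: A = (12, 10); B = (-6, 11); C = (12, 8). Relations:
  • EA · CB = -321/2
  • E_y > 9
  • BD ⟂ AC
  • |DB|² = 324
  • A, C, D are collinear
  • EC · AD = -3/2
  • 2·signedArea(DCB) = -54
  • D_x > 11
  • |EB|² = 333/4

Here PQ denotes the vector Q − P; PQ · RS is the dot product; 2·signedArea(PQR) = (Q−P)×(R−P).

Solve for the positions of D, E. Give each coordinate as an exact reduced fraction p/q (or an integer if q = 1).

D = (12, 11)
E = (3, 19/2)

1. D_x = 12  [A, C, D are collinear ∩ BD ⟂ AC]
2. D_y = 11  [A, C, D are collinear ∩ BD ⟂ AC]
   → D = (12, 11)
3. E_x = 3  [EA · CB = -321/2 ∩ EC · AD = -3/2]
4. E_y = 19/2  [EA · CB = -321/2 ∩ EC · AD = -3/2]
   → E = (3, 19/2)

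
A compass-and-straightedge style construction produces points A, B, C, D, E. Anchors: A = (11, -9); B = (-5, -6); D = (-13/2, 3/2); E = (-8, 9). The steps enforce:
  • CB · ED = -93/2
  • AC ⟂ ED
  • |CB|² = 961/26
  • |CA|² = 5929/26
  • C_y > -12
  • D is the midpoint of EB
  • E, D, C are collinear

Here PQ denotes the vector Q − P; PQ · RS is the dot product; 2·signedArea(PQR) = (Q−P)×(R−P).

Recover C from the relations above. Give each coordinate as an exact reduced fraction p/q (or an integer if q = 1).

C = (-99/26, -311/26)

1. C_x = -99/26  [E, D, C are collinear ∩ AC ⟂ ED]
2. C_y = -311/26  [E, D, C are collinear ∩ AC ⟂ ED]
   → C = (-99/26, -311/26)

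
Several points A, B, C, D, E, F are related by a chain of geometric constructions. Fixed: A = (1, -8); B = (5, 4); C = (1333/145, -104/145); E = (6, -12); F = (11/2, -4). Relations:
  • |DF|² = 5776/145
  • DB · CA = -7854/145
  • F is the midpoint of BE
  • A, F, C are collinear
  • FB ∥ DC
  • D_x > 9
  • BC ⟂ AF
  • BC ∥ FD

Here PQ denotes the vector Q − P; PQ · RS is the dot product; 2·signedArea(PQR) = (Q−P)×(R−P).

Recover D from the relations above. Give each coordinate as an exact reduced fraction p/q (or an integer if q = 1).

1. D_x = 2811/290  [FB ∥ DC ∩ BC ∥ FD]
2. D_y = -1264/145  [FB ∥ DC ∩ BC ∥ FD]
   → D = (2811/290, -1264/145)

D = (2811/290, -1264/145)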